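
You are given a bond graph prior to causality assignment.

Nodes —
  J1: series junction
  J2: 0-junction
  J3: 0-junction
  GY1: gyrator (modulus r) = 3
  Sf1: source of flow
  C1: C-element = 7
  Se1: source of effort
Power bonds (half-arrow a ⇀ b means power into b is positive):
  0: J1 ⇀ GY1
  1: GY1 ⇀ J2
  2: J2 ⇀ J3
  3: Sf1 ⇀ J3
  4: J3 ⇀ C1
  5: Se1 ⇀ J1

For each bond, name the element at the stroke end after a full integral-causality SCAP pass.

β3 stroke→Sf1  (source Sf1 imposes f)
β5 stroke→J1  (Se1 (Se) sets effort on bond)
β0 stroke→GY1  (closing 1-jn rule on J1)
β1 stroke→GY1  (GY1 both-in/both-out from 0)
β2 stroke→J2  (J2: last free bond brings effort in)
β4 stroke→J3  (closing 0-jn rule on J3)

b0 →GY1
b1 →GY1
b2 →J2
b3 →Sf1
b4 →J3
b5 →J1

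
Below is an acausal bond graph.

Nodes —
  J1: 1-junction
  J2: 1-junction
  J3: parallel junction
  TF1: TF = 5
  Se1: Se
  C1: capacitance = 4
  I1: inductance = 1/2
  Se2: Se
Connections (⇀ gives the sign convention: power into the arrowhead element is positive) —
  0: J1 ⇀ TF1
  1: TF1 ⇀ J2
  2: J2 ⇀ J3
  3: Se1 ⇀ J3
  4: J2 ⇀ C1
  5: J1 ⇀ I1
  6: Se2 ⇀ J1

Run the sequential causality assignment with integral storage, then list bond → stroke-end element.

#0 |J1
#1 |TF1
#2 |J2
#3 |J3
#4 |J2
#5 |I1
#6 |J1

β3 stroke at J3  (Se1 fixes effort; stroke away)
β6 stroke at J1  (Se2 (Se) sets effort on bond)
β2 stroke at J2  (0-jn J3 has e-setter on 3)
β4 stroke at J2  (C1: C, integral causality)
β1 stroke at TF1  (J2: last free bond brings flow in)
β0 stroke at J1  (TF TF1: opposite of bond 1)
β5 stroke at I1  (closing 1-jn rule on J1)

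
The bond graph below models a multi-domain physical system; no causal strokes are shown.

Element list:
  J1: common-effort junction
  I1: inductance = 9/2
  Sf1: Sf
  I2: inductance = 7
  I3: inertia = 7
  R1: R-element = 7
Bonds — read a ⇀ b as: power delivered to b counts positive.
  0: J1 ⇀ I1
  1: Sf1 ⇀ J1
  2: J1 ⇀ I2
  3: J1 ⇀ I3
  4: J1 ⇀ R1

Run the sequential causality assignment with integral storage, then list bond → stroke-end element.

#0 stroke at I1
#1 stroke at Sf1
#2 stroke at I2
#3 stroke at I3
#4 stroke at J1

bond 1 stroke→Sf1  (source Sf1 imposes f)
bond 0 stroke→I1  (I1 outputs flow p/I1)
bond 2 stroke→I2  (I2 integral (f out))
bond 3 stroke→I3  (I3 integral (f out))
bond 4 stroke→J1  (closing 0-jn rule on J1)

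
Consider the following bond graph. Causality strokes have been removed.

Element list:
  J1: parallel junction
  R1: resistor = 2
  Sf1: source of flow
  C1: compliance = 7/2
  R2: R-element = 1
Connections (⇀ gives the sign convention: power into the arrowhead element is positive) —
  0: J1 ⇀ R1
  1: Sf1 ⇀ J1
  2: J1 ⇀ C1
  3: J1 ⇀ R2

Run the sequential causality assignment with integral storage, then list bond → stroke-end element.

β1 →Sf1  (Sf1: flow source, stroke at near end)
β2 →J1  (C1: C, integral causality)
β0 →R1  (J1 effort already set via bond 2)
β3 →R2  (J1 effort already set via bond 2)

#0 →R1
#1 →Sf1
#2 →J1
#3 →R2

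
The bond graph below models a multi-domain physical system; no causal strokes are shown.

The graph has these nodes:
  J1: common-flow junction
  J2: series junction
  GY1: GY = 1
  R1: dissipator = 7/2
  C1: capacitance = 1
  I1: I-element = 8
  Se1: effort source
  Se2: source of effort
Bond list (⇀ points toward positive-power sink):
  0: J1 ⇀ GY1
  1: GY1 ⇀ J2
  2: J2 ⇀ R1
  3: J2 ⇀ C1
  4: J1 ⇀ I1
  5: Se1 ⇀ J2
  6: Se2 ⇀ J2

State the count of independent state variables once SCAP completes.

2  (C1, I1 all integral)

β5 stroke at J2  (Se1 (Se) sets effort on bond)
β6 stroke at J2  (Se2 (Se) sets effort on bond)
β3 stroke at J2  (C1: C, integral causality)
β4 stroke at I1  (I1 integral (f out))
β0 stroke at J1  (J1 flow already set via bond 4)
β1 stroke at J2  (GY1 both-in/both-out from 0)
β2 stroke at R1  (J2: last free bond brings flow in)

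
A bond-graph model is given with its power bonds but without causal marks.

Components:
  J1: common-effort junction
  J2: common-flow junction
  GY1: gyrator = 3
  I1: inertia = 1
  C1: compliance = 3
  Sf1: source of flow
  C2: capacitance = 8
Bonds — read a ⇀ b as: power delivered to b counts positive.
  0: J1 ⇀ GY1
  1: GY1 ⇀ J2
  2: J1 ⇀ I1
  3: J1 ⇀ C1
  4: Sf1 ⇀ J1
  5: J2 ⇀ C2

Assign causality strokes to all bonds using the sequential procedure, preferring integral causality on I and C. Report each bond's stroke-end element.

#0 stroke→GY1
#1 stroke→GY1
#2 stroke→I1
#3 stroke→J1
#4 stroke→Sf1
#5 stroke→J2

b4 |Sf1  (Sf1 fixes flow; stroke at Sf1)
b2 |I1  (I1 outputs flow p/I1)
b3 |J1  (C1 outputs effort q/C1)
b0 |GY1  (common-e at J1 fixed by 3)
b1 |GY1  (GY1 both-in/both-out from 0)
b5 |J2  (J2: bond 1 brought flow, rest push out)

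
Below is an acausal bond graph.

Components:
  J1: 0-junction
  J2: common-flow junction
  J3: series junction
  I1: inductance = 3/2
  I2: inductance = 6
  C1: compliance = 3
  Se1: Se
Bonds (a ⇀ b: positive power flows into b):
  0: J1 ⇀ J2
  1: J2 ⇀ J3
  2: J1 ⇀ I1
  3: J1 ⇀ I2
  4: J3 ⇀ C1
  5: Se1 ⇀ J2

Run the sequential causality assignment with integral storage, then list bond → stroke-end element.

#0 |J1
#1 |J2
#2 |I1
#3 |I2
#4 |J3
#5 |J2

bond 5 stroke→J2  (Se1: effort source, stroke at far end)
bond 2 stroke→I1  (I1 integral (f out))
bond 3 stroke→I2  (I2 outputs flow p/I2)
bond 0 stroke→J1  (only one effort-in slot at J1)
bond 1 stroke→J2  (common-f at J2 fixed by 0)
bond 4 stroke→J3  (common-f at J3 fixed by 1)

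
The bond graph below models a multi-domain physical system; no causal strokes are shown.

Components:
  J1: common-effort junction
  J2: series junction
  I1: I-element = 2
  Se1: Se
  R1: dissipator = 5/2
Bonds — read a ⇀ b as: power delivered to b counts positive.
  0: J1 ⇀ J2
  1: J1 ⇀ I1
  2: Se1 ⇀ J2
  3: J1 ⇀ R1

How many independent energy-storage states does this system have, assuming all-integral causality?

1  (I1 all integral)

#2 stroke→J2  (Se1 (Se) sets effort on bond)
#0 stroke→J1  (J2: last free bond brings flow in)
#1 stroke→I1  (0-jn J1 has e-setter on 0)
#3 stroke→R1  (common-e at J1 fixed by 0)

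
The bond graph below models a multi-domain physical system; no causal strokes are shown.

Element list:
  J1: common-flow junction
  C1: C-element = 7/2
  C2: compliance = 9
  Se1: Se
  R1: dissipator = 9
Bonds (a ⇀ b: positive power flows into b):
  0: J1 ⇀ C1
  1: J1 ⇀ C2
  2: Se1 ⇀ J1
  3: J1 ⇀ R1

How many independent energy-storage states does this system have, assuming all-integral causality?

2  (C1, C2 all integral)

bond 2 →J1  (Se1 (Se) sets effort on bond)
bond 0 →J1  (C1: C, integral causality)
bond 1 →J1  (C2 outputs effort q/C2)
bond 3 →R1  (only one flow-in slot at J1)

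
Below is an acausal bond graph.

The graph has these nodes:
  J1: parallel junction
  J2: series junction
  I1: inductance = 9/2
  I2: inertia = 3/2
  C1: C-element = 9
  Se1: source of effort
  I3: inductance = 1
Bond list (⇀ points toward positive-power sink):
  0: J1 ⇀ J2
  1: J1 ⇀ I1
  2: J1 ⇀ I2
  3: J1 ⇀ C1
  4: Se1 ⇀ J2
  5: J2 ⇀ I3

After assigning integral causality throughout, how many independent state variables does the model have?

4  (C1, I1, I2, I3 all integral)

#4 |J2  (Se1: effort source, stroke at far end)
#1 |I1  (prefer integral on I1)
#2 |I2  (prefer integral on I2)
#3 |J1  (prefer integral on C1)
#0 |J2  (0-jn J1 has e-setter on 3)
#5 |I3  (J2 needs exactly one f-in)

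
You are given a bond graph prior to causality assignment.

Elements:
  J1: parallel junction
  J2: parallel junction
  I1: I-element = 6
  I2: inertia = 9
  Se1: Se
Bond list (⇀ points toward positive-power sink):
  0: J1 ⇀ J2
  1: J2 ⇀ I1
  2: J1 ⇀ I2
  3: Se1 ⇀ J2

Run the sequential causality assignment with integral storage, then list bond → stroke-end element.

bond 3 stroke→J2  (source Se1 imposes e)
bond 0 stroke→J1  (0-jn J2 has e-setter on 3)
bond 1 stroke→I1  (0-jn J2 has e-setter on 3)
bond 2 stroke→I2  (J1: bond 0 brought effort, rest push out)

b0 →J1
b1 →I1
b2 →I2
b3 →J2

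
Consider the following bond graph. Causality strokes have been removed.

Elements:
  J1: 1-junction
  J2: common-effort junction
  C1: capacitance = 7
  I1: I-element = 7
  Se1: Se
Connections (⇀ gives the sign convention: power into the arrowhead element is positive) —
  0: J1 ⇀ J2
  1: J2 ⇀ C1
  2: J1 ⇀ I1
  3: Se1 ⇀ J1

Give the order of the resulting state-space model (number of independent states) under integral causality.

2  (C1, I1 all integral)

bond 3 →J1  (Se1: effort source, stroke at far end)
bond 1 →J2  (C1: C, integral causality)
bond 0 →J1  (J2: bond 1 brought effort, rest push out)
bond 2 →I1  (J1 needs exactly one f-in)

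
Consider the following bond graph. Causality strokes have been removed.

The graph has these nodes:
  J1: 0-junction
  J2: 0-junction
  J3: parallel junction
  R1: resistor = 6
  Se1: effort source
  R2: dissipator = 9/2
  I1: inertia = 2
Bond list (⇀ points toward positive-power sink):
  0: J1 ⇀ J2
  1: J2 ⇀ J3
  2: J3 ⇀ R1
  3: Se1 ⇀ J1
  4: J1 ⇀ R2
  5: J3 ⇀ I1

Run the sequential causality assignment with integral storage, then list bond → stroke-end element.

bond 3 stroke→J1  (Se1: effort source, stroke at far end)
bond 0 stroke→J2  (J1 effort already set via bond 3)
bond 4 stroke→R2  (J1: bond 3 brought effort, rest push out)
bond 1 stroke→J3  (common-e at J2 fixed by 0)
bond 2 stroke→R1  (J3: bond 1 brought effort, rest push out)
bond 5 stroke→I1  (J3 effort already set via bond 1)

bond 0 |J2
bond 1 |J3
bond 2 |R1
bond 3 |J1
bond 4 |R2
bond 5 |I1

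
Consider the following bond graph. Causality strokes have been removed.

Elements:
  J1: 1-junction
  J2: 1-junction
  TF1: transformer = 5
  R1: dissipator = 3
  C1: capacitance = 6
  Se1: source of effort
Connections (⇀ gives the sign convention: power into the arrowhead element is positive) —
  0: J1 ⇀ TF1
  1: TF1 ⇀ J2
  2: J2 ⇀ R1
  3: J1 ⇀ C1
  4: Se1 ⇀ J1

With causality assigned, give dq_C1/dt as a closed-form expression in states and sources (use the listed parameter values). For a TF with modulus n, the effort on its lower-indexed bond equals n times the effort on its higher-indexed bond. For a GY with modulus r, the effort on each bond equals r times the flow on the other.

dq_C1/dt = E_Se1/75 - q_C1/450

bond 4 stroke at J1  (Se1 fixes effort; stroke away)
bond 3 stroke at J1  (C1 integral (e out))
bond 0 stroke at TF1  (only one flow-in slot at J1)
bond 1 stroke at J2  (TF1 one-in-one-out from 0)
bond 2 stroke at R1  (only one flow-in slot at J2)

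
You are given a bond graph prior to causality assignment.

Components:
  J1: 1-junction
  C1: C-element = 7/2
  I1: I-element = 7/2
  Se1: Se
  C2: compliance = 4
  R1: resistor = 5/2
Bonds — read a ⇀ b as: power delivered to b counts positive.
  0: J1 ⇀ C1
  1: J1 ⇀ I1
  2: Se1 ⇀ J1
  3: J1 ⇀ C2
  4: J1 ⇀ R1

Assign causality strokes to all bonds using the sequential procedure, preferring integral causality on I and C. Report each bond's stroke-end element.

β2 →J1  (Se1: effort source, stroke at far end)
β0 →J1  (C1: C, integral causality)
β1 →I1  (I1: I, integral causality)
β3 →J1  (1-jn J1 has f-setter on 1)
β4 →J1  (J1: bond 1 brought flow, rest push out)

bond 0 stroke at J1
bond 1 stroke at I1
bond 2 stroke at J1
bond 3 stroke at J1
bond 4 stroke at J1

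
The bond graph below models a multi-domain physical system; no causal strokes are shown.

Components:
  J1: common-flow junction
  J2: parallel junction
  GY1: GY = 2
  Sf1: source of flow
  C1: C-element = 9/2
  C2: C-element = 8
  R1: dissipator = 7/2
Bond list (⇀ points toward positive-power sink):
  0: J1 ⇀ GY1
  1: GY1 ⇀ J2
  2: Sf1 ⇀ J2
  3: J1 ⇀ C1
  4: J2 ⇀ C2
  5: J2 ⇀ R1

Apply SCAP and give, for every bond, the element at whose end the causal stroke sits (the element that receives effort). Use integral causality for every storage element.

b2 →Sf1  (Sf1: flow source, stroke at near end)
b3 →J1  (C1 outputs effort q/C1)
b0 →GY1  (only one flow-in slot at J1)
b1 →GY1  (through GY1, causality inverts; strokes same side of GY1)
b4 →J2  (C2 outputs effort q/C2)
b5 →R1  (0-jn J2 has e-setter on 4)

#0 stroke at GY1
#1 stroke at GY1
#2 stroke at Sf1
#3 stroke at J1
#4 stroke at J2
#5 stroke at R1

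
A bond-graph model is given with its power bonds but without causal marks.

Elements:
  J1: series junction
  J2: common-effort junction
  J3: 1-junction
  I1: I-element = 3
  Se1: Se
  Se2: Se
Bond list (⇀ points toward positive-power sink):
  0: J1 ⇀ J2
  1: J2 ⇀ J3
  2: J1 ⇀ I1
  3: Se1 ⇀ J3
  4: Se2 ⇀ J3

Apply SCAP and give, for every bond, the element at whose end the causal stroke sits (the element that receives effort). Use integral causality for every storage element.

#0 |J1
#1 |J2
#2 |I1
#3 |J3
#4 |J3

b3 stroke→J3  (Se1: effort source, stroke at far end)
b4 stroke→J3  (Se2 fixes effort; stroke away)
b1 stroke→J2  (J3 needs exactly one f-in)
b0 stroke→J1  (J2: bond 1 brought effort, rest push out)
b2 stroke→I1  (only one flow-in slot at J1)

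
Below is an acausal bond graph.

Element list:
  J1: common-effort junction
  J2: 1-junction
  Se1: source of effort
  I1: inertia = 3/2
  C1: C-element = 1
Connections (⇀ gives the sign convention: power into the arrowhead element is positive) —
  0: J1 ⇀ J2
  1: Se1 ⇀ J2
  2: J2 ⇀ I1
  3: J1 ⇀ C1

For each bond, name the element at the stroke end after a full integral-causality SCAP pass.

b1 stroke→J2  (Se1 fixes effort; stroke away)
b2 stroke→I1  (prefer integral on I1)
b0 stroke→J2  (common-f at J2 fixed by 2)
b3 stroke→J1  (only one effort-in slot at J1)

β0 stroke→J2
β1 stroke→J2
β2 stroke→I1
β3 stroke→J1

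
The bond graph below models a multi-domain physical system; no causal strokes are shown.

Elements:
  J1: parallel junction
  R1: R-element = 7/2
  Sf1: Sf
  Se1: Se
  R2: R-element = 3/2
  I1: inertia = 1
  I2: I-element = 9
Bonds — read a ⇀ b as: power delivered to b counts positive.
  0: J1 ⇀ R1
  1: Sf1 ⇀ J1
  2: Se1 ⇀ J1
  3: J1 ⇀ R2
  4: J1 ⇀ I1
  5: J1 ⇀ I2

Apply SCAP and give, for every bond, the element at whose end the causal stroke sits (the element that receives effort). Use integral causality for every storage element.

b0 stroke→R1
b1 stroke→Sf1
b2 stroke→J1
b3 stroke→R2
b4 stroke→I1
b5 stroke→I2

#1 stroke→Sf1  (source Sf1 imposes f)
#2 stroke→J1  (Se1 fixes effort; stroke away)
#0 stroke→R1  (common-e at J1 fixed by 2)
#3 stroke→R2  (0-jn J1 has e-setter on 2)
#4 stroke→I1  (0-jn J1 has e-setter on 2)
#5 stroke→I2  (J1: bond 2 brought effort, rest push out)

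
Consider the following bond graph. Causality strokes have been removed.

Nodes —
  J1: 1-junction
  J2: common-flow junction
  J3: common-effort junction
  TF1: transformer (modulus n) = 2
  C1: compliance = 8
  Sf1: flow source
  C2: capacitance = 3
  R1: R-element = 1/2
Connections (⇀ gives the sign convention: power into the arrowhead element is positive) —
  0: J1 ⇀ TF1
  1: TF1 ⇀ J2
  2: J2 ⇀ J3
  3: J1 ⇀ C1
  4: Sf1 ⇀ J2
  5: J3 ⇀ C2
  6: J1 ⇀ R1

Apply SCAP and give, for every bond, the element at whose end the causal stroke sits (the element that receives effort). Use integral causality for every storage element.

β4 stroke at Sf1  (Sf1 fixes flow; stroke at Sf1)
β1 stroke at J2  (J2: bond 4 brought flow, rest push out)
β2 stroke at J2  (common-f at J2 fixed by 4)
β5 stroke at J3  (closing 0-jn rule on J3)
β0 stroke at TF1  (TF1 one-in-one-out from 1)
β3 stroke at J1  (1-jn J1 has f-setter on 0)
β6 stroke at J1  (common-f at J1 fixed by 0)

β0 stroke→TF1
β1 stroke→J2
β2 stroke→J2
β3 stroke→J1
β4 stroke→Sf1
β5 stroke→J3
β6 stroke→J1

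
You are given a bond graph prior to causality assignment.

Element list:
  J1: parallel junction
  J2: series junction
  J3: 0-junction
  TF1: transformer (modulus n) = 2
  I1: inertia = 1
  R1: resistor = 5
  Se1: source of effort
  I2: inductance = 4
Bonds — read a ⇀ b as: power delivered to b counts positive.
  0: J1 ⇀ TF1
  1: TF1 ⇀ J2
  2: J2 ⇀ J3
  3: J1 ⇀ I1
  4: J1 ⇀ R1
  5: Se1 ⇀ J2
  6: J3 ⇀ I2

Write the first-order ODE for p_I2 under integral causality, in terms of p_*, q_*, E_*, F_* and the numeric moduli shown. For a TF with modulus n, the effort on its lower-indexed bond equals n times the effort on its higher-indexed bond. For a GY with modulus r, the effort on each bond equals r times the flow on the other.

dp_I2/dt = E_Se1 - 5*p_I1/2 - 5*p_I2/16

bond 5 |J2  (Se1 fixes effort; stroke away)
bond 3 |I1  (prefer integral on I1)
bond 6 |I2  (I2 integral (f out))
bond 2 |J3  (closing 0-jn rule on J3)
bond 1 |J2  (1-jn J2 has f-setter on 2)
bond 0 |TF1  (TF TF1: opposite of bond 1)
bond 4 |J1  (closing 0-jn rule on J1)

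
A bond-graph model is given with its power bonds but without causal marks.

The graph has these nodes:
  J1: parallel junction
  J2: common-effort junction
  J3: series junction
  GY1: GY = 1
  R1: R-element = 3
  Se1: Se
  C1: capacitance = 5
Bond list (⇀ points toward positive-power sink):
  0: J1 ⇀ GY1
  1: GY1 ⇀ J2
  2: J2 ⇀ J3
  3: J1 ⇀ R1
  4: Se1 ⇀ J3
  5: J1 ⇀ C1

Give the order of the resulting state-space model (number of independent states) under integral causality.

1  (C1 all integral)

#4 stroke→J3  (source Se1 imposes e)
#2 stroke→J2  (J3: last free bond brings flow in)
#1 stroke→GY1  (0-jn J2 has e-setter on 2)
#0 stroke→GY1  (through GY1, causality inverts; strokes same side of GY1)
#5 stroke→J1  (C1: C, integral causality)
#3 stroke→R1  (common-e at J1 fixed by 5)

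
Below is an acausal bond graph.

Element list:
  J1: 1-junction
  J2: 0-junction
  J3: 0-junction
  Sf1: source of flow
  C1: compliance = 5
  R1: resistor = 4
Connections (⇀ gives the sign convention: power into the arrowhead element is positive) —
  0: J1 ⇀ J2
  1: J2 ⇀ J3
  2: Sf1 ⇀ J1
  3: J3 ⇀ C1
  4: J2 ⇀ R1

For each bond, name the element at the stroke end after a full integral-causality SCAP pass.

b2 stroke at Sf1  (Sf1 fixes flow; stroke at Sf1)
b0 stroke at J1  (common-f at J1 fixed by 2)
b3 stroke at J3  (C1 outputs effort q/C1)
b1 stroke at J2  (common-e at J3 fixed by 3)
b4 stroke at R1  (J2 effort already set via bond 1)

bond 0 →J1
bond 1 →J2
bond 2 →Sf1
bond 3 →J3
bond 4 →R1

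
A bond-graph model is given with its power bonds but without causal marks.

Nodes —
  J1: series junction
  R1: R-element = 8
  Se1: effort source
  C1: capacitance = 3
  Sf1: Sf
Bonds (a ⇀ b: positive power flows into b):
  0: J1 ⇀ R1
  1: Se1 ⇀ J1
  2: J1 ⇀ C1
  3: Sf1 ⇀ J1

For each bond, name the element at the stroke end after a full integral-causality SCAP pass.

b1 |J1  (Se1: effort source, stroke at far end)
b3 |Sf1  (Sf1: flow source, stroke at near end)
b0 |J1  (1-jn J1 has f-setter on 3)
b2 |J1  (J1: bond 3 brought flow, rest push out)

#0 |J1
#1 |J1
#2 |J1
#3 |Sf1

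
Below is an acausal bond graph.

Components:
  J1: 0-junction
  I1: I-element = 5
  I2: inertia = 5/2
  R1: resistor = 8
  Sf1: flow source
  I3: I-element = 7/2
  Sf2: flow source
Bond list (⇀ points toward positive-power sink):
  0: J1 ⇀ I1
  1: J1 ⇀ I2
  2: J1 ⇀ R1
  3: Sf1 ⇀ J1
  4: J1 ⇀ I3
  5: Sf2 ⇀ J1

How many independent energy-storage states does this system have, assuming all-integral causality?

b3 stroke→Sf1  (Sf1 (Sf) sets flow on bond)
b5 stroke→Sf2  (Sf2 fixes flow; stroke at Sf2)
b0 stroke→I1  (I1 outputs flow p/I1)
b1 stroke→I2  (I2 outputs flow p/I2)
b4 stroke→I3  (I3: I, integral causality)
b2 stroke→J1  (J1: last free bond brings effort in)

3  (I1, I2, I3 all integral)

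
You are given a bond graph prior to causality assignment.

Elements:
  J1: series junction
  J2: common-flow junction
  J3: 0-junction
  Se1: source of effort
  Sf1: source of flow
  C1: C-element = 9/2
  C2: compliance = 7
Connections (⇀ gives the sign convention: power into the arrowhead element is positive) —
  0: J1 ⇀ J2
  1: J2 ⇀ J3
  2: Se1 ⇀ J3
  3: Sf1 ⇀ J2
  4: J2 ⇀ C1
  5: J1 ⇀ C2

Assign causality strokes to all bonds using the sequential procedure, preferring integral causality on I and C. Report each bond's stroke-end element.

β2 |J3  (source Se1 imposes e)
β3 |Sf1  (Sf1 fixes flow; stroke at Sf1)
β0 |J2  (common-f at J2 fixed by 3)
β1 |J2  (J2 flow already set via bond 3)
β4 |J2  (J2: bond 3 brought flow, rest push out)
β5 |J1  (1-jn J1 has f-setter on 0)

β0 stroke at J2
β1 stroke at J2
β2 stroke at J3
β3 stroke at Sf1
β4 stroke at J2
β5 stroke at J1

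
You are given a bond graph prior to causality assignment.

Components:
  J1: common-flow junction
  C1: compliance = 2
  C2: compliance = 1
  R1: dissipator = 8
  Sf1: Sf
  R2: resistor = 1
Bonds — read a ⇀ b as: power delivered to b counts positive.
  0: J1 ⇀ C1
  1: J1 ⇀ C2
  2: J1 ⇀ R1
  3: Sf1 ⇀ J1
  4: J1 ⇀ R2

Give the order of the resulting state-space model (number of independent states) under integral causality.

β3 stroke at Sf1  (Sf1: flow source, stroke at near end)
β0 stroke at J1  (J1: bond 3 brought flow, rest push out)
β1 stroke at J1  (J1 flow already set via bond 3)
β2 stroke at J1  (J1 flow already set via bond 3)
β4 stroke at J1  (common-f at J1 fixed by 3)

2  (C1, C2 all integral)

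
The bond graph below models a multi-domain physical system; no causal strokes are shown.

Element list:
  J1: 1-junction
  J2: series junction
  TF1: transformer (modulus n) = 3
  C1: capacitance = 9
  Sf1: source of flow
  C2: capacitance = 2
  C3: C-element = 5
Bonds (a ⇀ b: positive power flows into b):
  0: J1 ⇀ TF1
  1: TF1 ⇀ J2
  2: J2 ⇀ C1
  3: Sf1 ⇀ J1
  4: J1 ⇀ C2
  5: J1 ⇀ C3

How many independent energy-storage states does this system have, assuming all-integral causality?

3  (C1, C2, C3 all integral)

β3 stroke at Sf1  (Sf1 fixes flow; stroke at Sf1)
β0 stroke at J1  (J1 flow already set via bond 3)
β4 stroke at J1  (J1 flow already set via bond 3)
β5 stroke at J1  (common-f at J1 fixed by 3)
β1 stroke at TF1  (through TF1, causality passes straight; one stroke at TF1)
β2 stroke at J2  (J2: bond 1 brought flow, rest push out)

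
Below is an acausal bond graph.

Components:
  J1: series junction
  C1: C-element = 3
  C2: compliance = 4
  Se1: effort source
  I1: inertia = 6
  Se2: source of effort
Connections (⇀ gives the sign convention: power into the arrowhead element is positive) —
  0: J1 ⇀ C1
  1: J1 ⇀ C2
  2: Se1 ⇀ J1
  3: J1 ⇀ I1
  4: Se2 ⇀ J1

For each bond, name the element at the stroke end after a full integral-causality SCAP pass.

b0 stroke→J1
b1 stroke→J1
b2 stroke→J1
b3 stroke→I1
b4 stroke→J1

#2 |J1  (Se1 (Se) sets effort on bond)
#4 |J1  (Se2 fixes effort; stroke away)
#0 |J1  (C1: C, integral causality)
#1 |J1  (C2: C, integral causality)
#3 |I1  (only one flow-in slot at J1)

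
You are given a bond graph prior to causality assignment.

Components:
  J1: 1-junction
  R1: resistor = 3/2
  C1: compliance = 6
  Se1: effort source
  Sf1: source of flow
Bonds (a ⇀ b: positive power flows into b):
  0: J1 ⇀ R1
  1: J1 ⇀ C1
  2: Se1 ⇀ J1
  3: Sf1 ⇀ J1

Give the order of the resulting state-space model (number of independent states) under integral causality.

1  (C1 all integral)

b2 stroke→J1  (Se1: effort source, stroke at far end)
b3 stroke→Sf1  (Sf1 fixes flow; stroke at Sf1)
b0 stroke→J1  (1-jn J1 has f-setter on 3)
b1 stroke→J1  (1-jn J1 has f-setter on 3)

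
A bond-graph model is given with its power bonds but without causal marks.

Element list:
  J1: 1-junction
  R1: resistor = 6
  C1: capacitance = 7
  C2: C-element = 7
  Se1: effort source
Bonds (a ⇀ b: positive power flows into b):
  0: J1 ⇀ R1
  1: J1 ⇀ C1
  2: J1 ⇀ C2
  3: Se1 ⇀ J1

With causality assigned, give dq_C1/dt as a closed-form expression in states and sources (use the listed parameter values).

#3 stroke→J1  (Se1 fixes effort; stroke away)
#1 stroke→J1  (C1 integral (e out))
#2 stroke→J1  (C2 integral (e out))
#0 stroke→R1  (only one flow-in slot at J1)

dq_C1/dt = E_Se1/6 - q_C1/42 - q_C2/42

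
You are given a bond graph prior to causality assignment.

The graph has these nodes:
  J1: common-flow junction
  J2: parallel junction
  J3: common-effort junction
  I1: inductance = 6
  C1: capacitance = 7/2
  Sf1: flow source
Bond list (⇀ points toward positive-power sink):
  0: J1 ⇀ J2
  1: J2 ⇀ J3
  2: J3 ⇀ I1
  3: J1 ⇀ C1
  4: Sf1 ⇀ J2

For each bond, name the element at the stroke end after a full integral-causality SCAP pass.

b0 →J2
b1 →J3
b2 →I1
b3 →J1
b4 →Sf1

#4 stroke→Sf1  (Sf1: flow source, stroke at near end)
#2 stroke→I1  (I1 integral (f out))
#1 stroke→J3  (closing 0-jn rule on J3)
#0 stroke→J2  (closing 0-jn rule on J2)
#3 stroke→J1  (common-f at J1 fixed by 0)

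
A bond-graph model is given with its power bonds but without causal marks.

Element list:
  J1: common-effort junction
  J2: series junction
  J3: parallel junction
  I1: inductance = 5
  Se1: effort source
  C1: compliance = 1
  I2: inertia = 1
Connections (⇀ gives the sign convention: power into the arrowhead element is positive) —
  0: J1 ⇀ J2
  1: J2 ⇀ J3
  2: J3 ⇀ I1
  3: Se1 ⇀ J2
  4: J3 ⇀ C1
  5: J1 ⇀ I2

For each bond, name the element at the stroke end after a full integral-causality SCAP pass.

bond 3 →J2  (Se1: effort source, stroke at far end)
bond 2 →I1  (I1 outputs flow p/I1)
bond 4 →J3  (C1: C, integral causality)
bond 1 →J2  (common-e at J3 fixed by 4)
bond 0 →J1  (closing 1-jn rule on J2)
bond 5 →I2  (common-e at J1 fixed by 0)

#0 stroke→J1
#1 stroke→J2
#2 stroke→I1
#3 stroke→J2
#4 stroke→J3
#5 stroke→I2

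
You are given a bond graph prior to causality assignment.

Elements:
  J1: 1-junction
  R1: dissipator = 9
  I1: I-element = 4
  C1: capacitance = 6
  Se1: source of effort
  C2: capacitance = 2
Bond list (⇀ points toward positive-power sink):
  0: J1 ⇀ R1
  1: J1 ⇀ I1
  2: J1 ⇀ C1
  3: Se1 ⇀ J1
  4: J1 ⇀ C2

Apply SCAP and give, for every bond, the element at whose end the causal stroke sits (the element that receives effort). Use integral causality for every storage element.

#0 stroke→J1
#1 stroke→I1
#2 stroke→J1
#3 stroke→J1
#4 stroke→J1

bond 3 stroke→J1  (Se1 fixes effort; stroke away)
bond 1 stroke→I1  (I1: I, integral causality)
bond 0 stroke→J1  (J1 flow already set via bond 1)
bond 2 stroke→J1  (J1 flow already set via bond 1)
bond 4 stroke→J1  (J1: bond 1 brought flow, rest push out)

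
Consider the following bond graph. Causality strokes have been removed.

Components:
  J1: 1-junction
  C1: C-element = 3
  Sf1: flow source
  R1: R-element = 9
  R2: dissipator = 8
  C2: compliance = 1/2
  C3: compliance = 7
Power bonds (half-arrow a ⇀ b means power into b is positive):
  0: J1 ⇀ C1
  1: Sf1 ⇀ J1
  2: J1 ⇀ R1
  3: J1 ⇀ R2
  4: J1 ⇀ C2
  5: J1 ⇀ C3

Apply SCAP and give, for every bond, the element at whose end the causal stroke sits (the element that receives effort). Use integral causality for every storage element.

β1 stroke at Sf1  (source Sf1 imposes f)
β0 stroke at J1  (common-f at J1 fixed by 1)
β2 stroke at J1  (common-f at J1 fixed by 1)
β3 stroke at J1  (J1: bond 1 brought flow, rest push out)
β4 stroke at J1  (J1: bond 1 brought flow, rest push out)
β5 stroke at J1  (J1 flow already set via bond 1)

bond 0 |J1
bond 1 |Sf1
bond 2 |J1
bond 3 |J1
bond 4 |J1
bond 5 |J1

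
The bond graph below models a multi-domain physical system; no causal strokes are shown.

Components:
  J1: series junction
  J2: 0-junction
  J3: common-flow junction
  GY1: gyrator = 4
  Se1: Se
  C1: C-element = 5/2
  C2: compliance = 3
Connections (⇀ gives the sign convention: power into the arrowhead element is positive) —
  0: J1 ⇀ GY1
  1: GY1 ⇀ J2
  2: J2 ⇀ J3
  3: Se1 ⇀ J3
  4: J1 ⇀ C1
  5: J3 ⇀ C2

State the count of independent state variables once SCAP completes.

2  (C1, C2 all integral)

#3 |J3  (Se1 fixes effort; stroke away)
#4 |J1  (C1 outputs effort q/C1)
#0 |GY1  (closing 1-jn rule on J1)
#1 |GY1  (GY GY1: same side as bond 0)
#2 |J2  (closing 0-jn rule on J2)
#5 |J3  (J3 flow already set via bond 2)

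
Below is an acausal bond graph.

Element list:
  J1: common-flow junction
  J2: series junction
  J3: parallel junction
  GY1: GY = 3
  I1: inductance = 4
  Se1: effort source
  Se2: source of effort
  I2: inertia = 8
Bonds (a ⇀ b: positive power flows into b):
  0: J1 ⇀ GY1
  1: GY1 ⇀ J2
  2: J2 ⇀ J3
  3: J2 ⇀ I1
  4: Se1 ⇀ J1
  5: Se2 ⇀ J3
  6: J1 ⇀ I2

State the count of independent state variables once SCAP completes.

2  (I1, I2 all integral)

b4 →J1  (source Se1 imposes e)
b5 →J3  (Se2 fixes effort; stroke away)
b2 →J2  (J3 effort already set via bond 5)
b3 →I1  (prefer integral on I1)
b1 →J2  (J2 flow already set via bond 3)
b0 →J1  (GY1 both-in/both-out from 1)
b6 →I2  (only one flow-in slot at J1)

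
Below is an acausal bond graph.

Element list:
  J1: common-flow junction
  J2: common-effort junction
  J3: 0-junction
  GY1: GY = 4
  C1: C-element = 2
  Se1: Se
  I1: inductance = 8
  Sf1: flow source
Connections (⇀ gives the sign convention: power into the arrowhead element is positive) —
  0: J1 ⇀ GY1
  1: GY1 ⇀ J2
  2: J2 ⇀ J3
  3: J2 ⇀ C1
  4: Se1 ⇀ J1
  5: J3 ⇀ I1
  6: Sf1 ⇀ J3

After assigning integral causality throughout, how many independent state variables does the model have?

2  (C1, I1 all integral)

bond 4 |J1  (Se1: effort source, stroke at far end)
bond 6 |Sf1  (Sf1: flow source, stroke at near end)
bond 0 |GY1  (only one flow-in slot at J1)
bond 1 |GY1  (GY1: gyrator matches bond 0)
bond 3 |J2  (prefer integral on C1)
bond 2 |J3  (J2: bond 3 brought effort, rest push out)
bond 5 |I1  (J3: bond 2 brought effort, rest push out)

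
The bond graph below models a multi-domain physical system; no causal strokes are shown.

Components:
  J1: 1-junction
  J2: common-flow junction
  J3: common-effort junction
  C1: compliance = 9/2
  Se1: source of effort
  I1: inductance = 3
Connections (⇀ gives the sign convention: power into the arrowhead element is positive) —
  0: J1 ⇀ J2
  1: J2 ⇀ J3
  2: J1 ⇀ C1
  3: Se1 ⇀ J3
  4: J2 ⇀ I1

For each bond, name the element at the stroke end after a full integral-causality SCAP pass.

β3 |J3  (Se1 (Se) sets effort on bond)
β1 |J2  (0-jn J3 has e-setter on 3)
β2 |J1  (prefer integral on C1)
β0 |J2  (J1: last free bond brings flow in)
β4 |I1  (only one flow-in slot at J2)

β0 stroke→J2
β1 stroke→J2
β2 stroke→J1
β3 stroke→J3
β4 stroke→I1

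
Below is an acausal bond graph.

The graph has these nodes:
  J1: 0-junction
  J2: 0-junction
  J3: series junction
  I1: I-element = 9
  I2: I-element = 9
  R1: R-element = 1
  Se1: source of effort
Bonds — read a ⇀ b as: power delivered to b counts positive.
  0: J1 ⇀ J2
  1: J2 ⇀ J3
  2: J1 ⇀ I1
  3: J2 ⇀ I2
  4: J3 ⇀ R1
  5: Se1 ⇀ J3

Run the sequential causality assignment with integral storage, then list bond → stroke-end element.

#5 |J3  (Se1 fixes effort; stroke away)
#2 |I1  (I1 outputs flow p/I1)
#0 |J1  (J1: last free bond brings effort in)
#3 |I2  (I2 outputs flow p/I2)
#1 |J2  (closing 0-jn rule on J2)
#4 |J3  (common-f at J3 fixed by 1)

#0 |J1
#1 |J2
#2 |I1
#3 |I2
#4 |J3
#5 |J3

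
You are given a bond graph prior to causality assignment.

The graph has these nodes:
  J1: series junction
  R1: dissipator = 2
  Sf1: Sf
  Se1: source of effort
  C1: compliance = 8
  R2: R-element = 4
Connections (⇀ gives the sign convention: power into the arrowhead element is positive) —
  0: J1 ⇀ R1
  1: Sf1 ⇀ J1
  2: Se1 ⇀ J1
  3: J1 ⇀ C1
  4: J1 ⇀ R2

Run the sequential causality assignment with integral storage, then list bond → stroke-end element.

β0 stroke→J1
β1 stroke→Sf1
β2 stroke→J1
β3 stroke→J1
β4 stroke→J1

b1 stroke at Sf1  (source Sf1 imposes f)
b2 stroke at J1  (Se1 (Se) sets effort on bond)
b0 stroke at J1  (J1: bond 1 brought flow, rest push out)
b3 stroke at J1  (J1: bond 1 brought flow, rest push out)
b4 stroke at J1  (1-jn J1 has f-setter on 1)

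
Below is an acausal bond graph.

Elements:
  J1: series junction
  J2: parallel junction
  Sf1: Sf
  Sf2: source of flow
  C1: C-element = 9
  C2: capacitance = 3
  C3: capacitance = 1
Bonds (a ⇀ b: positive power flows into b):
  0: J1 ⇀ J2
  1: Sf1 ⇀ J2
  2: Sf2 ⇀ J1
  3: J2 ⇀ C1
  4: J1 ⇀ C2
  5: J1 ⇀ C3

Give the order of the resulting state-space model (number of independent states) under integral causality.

bond 1 stroke at Sf1  (Sf1 (Sf) sets flow on bond)
bond 2 stroke at Sf2  (Sf2 fixes flow; stroke at Sf2)
bond 0 stroke at J1  (common-f at J1 fixed by 2)
bond 4 stroke at J1  (J1 flow already set via bond 2)
bond 5 stroke at J1  (J1 flow already set via bond 2)
bond 3 stroke at J2  (closing 0-jn rule on J2)

3  (C1, C2, C3 all integral)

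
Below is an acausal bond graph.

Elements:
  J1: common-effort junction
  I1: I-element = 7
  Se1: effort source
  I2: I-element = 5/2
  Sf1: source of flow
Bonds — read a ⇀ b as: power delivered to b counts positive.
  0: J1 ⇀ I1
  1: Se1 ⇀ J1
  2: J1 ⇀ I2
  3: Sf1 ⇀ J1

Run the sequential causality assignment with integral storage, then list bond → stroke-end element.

β1 |J1  (source Se1 imposes e)
β3 |Sf1  (Sf1: flow source, stroke at near end)
β0 |I1  (J1 effort already set via bond 1)
β2 |I2  (0-jn J1 has e-setter on 1)

β0 stroke at I1
β1 stroke at J1
β2 stroke at I2
β3 stroke at Sf1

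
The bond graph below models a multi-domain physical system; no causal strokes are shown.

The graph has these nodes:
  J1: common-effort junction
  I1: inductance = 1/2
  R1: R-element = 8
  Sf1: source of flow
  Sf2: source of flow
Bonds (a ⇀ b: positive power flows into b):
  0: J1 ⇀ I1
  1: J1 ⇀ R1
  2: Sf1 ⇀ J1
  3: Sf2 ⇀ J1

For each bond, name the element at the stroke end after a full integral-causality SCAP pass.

b0 |I1
b1 |J1
b2 |Sf1
b3 |Sf2

b2 |Sf1  (source Sf1 imposes f)
b3 |Sf2  (Sf2 (Sf) sets flow on bond)
b0 |I1  (I1: I, integral causality)
b1 |J1  (J1 needs exactly one e-in)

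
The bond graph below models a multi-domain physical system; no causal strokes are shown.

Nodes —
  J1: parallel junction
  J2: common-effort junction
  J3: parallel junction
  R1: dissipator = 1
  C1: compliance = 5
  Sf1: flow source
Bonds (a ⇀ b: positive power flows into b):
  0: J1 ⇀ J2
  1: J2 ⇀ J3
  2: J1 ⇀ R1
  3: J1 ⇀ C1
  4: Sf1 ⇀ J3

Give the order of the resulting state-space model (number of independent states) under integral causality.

1  (C1 all integral)

β4 stroke→Sf1  (Sf1 (Sf) sets flow on bond)
β1 stroke→J3  (J3: last free bond brings effort in)
β0 stroke→J2  (only one effort-in slot at J2)
β3 stroke→J1  (C1 outputs effort q/C1)
β2 stroke→R1  (J1 effort already set via bond 3)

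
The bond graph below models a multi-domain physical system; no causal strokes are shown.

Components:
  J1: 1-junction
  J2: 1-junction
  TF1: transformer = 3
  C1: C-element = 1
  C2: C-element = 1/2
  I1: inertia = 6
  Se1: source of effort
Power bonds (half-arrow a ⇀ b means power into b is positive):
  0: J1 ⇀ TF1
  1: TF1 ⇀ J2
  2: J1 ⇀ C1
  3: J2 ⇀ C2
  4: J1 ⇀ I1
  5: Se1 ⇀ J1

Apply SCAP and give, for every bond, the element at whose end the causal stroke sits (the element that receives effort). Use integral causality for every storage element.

#0 →J1
#1 →TF1
#2 →J1
#3 →J2
#4 →I1
#5 →J1

bond 5 |J1  (source Se1 imposes e)
bond 2 |J1  (C1 integral (e out))
bond 3 |J2  (C2: C, integral causality)
bond 1 |TF1  (J2 needs exactly one f-in)
bond 0 |J1  (through TF1, causality passes straight; one stroke at TF1)
bond 4 |I1  (only one flow-in slot at J1)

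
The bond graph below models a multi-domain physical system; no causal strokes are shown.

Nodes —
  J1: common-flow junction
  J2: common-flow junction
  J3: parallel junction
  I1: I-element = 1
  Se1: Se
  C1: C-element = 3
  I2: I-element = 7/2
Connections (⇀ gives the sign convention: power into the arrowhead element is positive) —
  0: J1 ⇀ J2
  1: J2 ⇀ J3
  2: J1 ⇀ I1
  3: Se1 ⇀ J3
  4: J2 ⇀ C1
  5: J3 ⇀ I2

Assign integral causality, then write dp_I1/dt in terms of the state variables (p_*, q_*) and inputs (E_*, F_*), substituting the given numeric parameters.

dp_I1/dt = -E_Se1 - q_C1/3

bond 3 →J3  (Se1 (Se) sets effort on bond)
bond 1 →J2  (J3 effort already set via bond 3)
bond 5 →I2  (common-e at J3 fixed by 3)
bond 2 →I1  (I1 integral (f out))
bond 0 →J1  (common-f at J1 fixed by 2)
bond 4 →J2  (J2: bond 0 brought flow, rest push out)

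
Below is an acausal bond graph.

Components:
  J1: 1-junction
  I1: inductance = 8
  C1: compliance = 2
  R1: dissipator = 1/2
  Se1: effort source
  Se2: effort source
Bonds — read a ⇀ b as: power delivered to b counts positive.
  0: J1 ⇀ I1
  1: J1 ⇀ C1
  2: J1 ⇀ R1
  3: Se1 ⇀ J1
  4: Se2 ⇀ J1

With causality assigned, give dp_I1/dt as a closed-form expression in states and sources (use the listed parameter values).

dp_I1/dt = E_Se1 + E_Se2 - p_I1/16 - q_C1/2

bond 3 |J1  (Se1 (Se) sets effort on bond)
bond 4 |J1  (Se2 (Se) sets effort on bond)
bond 0 |I1  (I1 integral (f out))
bond 1 |J1  (J1 flow already set via bond 0)
bond 2 |J1  (1-jn J1 has f-setter on 0)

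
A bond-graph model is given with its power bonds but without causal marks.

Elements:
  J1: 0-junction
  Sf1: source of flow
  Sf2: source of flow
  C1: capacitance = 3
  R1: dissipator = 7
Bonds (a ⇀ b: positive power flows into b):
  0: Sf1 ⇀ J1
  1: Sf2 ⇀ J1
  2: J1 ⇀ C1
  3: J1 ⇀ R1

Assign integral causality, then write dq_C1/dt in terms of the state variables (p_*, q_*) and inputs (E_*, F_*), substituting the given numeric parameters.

β0 |Sf1  (Sf1: flow source, stroke at near end)
β1 |Sf2  (Sf2 fixes flow; stroke at Sf2)
β2 |J1  (C1 outputs effort q/C1)
β3 |R1  (common-e at J1 fixed by 2)

dq_C1/dt = F_Sf1 + F_Sf2 - q_C1/21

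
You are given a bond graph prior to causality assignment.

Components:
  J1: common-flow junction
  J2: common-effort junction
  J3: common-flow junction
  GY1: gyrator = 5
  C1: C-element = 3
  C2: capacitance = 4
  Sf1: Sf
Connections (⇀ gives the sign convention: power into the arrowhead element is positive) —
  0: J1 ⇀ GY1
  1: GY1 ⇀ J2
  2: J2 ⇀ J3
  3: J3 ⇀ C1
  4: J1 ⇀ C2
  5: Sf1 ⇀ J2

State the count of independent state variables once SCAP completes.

2  (C1, C2 all integral)

b5 →Sf1  (Sf1 fixes flow; stroke at Sf1)
b3 →J3  (C1 outputs effort q/C1)
b2 →J2  (only one flow-in slot at J3)
b1 →GY1  (J2: bond 2 brought effort, rest push out)
b0 →GY1  (GY1 both-in/both-out from 1)
b4 →J1  (J1 flow already set via bond 0)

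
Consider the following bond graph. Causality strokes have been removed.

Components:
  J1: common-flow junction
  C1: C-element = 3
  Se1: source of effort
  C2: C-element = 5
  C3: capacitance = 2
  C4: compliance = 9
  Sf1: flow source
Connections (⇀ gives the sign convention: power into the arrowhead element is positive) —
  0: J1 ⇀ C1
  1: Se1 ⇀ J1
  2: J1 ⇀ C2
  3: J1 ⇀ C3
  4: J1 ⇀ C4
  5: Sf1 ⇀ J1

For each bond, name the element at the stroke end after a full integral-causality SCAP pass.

bond 0 |J1
bond 1 |J1
bond 2 |J1
bond 3 |J1
bond 4 |J1
bond 5 |Sf1

b1 →J1  (Se1 fixes effort; stroke away)
b5 →Sf1  (Sf1: flow source, stroke at near end)
b0 →J1  (J1: bond 5 brought flow, rest push out)
b2 →J1  (1-jn J1 has f-setter on 5)
b3 →J1  (J1: bond 5 brought flow, rest push out)
b4 →J1  (common-f at J1 fixed by 5)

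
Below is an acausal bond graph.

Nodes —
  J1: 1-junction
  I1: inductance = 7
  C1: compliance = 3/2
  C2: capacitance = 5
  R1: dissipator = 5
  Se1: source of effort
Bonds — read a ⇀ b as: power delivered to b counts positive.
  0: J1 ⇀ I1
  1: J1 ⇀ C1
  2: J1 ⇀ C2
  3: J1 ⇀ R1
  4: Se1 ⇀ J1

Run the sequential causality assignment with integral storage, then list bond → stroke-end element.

#4 |J1  (source Se1 imposes e)
#0 |I1  (I1 integral (f out))
#1 |J1  (J1 flow already set via bond 0)
#2 |J1  (J1 flow already set via bond 0)
#3 |J1  (1-jn J1 has f-setter on 0)

β0 →I1
β1 →J1
β2 →J1
β3 →J1
β4 →J1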